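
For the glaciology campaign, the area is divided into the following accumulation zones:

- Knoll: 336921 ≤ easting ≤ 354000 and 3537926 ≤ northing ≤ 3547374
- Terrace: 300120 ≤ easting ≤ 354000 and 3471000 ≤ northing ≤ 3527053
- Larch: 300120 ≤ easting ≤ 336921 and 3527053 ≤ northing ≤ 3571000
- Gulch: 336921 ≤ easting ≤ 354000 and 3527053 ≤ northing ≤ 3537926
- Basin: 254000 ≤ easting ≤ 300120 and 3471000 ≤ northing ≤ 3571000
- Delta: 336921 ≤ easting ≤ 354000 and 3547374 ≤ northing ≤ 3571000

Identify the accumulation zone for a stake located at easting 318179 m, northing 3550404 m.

The point has easting = 318179 and northing = 3550404.
Only Larch satisfies 300120 ≤ easting ≤ 336921 and 3527053 ≤ northing ≤ 3571000.

Larch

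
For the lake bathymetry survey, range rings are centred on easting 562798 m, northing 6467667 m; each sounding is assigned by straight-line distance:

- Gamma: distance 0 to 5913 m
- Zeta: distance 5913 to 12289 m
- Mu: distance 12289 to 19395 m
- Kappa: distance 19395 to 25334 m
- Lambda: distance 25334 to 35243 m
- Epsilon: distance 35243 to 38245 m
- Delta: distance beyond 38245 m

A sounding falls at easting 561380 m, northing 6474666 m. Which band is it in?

Zeta

Distance = √((561380−562798)² + (6474666−6467667)²) = √(2010724.000 + 48986001.000) = 7141.199 m.
5913 ≤ 7141.199 < 12289 → Zeta.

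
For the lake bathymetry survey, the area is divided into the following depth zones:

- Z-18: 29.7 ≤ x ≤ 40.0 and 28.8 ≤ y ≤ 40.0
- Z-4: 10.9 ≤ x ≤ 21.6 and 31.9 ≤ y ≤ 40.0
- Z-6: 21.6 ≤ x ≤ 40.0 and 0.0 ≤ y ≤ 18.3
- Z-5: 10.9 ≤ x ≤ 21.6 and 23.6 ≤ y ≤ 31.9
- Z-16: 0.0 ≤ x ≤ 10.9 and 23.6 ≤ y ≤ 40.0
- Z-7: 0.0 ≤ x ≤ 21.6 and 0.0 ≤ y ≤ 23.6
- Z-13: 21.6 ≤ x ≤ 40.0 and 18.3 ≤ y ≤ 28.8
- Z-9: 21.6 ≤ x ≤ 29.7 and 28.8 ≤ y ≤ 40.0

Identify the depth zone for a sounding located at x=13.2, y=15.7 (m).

The point has x = 13.2 and y = 15.7.
Only Z-7 satisfies 0.0 ≤ x ≤ 21.6 and 0.0 ≤ y ≤ 23.6.

Z-7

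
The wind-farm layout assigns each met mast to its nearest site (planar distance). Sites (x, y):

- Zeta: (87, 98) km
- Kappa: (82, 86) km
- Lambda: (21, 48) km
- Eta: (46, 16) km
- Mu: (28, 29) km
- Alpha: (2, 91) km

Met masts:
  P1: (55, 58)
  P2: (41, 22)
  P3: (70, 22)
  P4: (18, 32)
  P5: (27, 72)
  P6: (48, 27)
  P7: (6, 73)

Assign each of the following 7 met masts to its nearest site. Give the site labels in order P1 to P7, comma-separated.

Lambda, Eta, Eta, Mu, Lambda, Eta, Alpha

P1 → Lambda (d²=1256.00)
P2 → Eta (d²=61.00)
P3 → Eta (d²=612.00)
P4 → Mu (d²=109.00)
P5 → Lambda (d²=612.00)
P6 → Eta (d²=125.00)
P7 → Alpha (d²=340.00)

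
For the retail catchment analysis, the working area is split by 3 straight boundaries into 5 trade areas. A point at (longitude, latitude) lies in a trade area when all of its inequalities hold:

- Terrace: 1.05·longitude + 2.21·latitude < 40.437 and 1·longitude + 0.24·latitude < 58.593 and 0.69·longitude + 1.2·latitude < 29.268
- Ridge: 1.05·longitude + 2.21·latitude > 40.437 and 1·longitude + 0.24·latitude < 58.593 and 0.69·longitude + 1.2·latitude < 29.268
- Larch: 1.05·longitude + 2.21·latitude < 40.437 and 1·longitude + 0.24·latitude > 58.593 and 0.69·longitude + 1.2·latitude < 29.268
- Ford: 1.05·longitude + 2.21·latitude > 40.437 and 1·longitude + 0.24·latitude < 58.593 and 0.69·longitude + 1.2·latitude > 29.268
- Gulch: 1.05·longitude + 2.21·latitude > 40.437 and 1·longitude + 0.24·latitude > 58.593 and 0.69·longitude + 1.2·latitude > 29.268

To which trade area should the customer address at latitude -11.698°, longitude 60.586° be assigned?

Terrace

1.05·60.586 + 2.21·-11.698 = 37.763, which is < 40.437
1·60.586 + 0.24·-11.698 = 57.778, which is < 58.593
0.69·60.586 + 1.2·-11.698 = 27.767, which is < 29.268
This sign pattern matches Terrace.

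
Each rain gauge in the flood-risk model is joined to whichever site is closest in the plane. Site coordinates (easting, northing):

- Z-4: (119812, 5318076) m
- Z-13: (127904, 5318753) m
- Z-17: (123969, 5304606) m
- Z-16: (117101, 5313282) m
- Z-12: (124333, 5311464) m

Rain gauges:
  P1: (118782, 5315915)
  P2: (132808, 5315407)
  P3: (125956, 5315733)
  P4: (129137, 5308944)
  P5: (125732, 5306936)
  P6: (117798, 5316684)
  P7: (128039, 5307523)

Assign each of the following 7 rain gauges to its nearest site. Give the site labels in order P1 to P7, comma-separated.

P1 → Z-4 (d²=5730821.00)
P2 → Z-13 (d²=35244932.00)
P3 → Z-13 (d²=12915104.00)
P4 → Z-12 (d²=29428816.00)
P5 → Z-17 (d²=8537069.00)
P6 → Z-4 (d²=5993860.00)
P7 → Z-17 (d²=25073789.00)

Z-4, Z-13, Z-13, Z-12, Z-17, Z-4, Z-17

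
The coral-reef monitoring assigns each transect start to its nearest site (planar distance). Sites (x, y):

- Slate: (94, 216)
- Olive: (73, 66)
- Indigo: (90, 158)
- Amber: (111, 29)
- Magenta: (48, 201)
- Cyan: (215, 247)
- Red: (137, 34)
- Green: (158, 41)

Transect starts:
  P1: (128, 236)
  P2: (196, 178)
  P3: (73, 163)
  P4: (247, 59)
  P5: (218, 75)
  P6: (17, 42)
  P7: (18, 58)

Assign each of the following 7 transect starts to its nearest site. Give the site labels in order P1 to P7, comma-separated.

Slate, Cyan, Indigo, Green, Green, Olive, Olive

P1 → Slate (d²=1556.00)
P2 → Cyan (d²=5122.00)
P3 → Indigo (d²=314.00)
P4 → Green (d²=8245.00)
P5 → Green (d²=4756.00)
P6 → Olive (d²=3712.00)
P7 → Olive (d²=3089.00)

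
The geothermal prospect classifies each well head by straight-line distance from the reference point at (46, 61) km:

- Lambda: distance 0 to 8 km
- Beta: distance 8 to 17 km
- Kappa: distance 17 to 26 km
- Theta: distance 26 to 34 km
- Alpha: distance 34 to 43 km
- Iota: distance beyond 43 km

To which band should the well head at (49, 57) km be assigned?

Lambda

Distance = √((49−46)² + (57−61)²) = √(9.000 + 16.000) = 5.000 km.
0 ≤ 5.000 < 8 → Lambda.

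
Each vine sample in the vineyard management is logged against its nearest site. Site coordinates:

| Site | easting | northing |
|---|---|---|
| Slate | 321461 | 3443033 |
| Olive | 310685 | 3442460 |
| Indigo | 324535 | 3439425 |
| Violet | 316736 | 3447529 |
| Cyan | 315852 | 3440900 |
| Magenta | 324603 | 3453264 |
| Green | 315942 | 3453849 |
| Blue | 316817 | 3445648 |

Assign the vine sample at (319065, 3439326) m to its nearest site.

Squared distances to each site:
Slate: 19482665.000; Olive: 80046356.000; Indigo: 29930701.000; Violet: 72713450.000; Cyan: 12800845.000; Magenta: 224937288.000; Green: 220670658.000; Blue: 45021188.000.
Minimum at Cyan.

Cyan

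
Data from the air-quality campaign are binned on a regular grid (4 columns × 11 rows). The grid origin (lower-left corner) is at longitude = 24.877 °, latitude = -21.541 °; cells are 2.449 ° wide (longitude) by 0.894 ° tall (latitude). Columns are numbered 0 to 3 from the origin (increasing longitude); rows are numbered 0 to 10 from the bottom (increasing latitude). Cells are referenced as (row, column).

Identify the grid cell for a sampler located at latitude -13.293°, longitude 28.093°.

Column index: ⌊(28.093 − 24.877) / 2.449⌋ = ⌊1.313⌋ = 1
Row offset from origin: ⌊(-13.293 − -21.541) / 0.894⌋ = ⌊9.226⌋ = 9 → row 9

(9, 1)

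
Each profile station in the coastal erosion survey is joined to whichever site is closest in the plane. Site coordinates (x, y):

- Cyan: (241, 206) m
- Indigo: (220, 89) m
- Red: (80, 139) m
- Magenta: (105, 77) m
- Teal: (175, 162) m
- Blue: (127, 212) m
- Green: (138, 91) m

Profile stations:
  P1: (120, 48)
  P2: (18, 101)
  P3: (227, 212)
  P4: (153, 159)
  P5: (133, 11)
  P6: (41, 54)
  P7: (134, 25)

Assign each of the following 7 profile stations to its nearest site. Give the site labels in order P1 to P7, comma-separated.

Magenta, Red, Cyan, Teal, Magenta, Magenta, Magenta

P1 → Magenta (d²=1066.00)
P2 → Red (d²=5288.00)
P3 → Cyan (d²=232.00)
P4 → Teal (d²=493.00)
P5 → Magenta (d²=5140.00)
P6 → Magenta (d²=4625.00)
P7 → Magenta (d²=3545.00)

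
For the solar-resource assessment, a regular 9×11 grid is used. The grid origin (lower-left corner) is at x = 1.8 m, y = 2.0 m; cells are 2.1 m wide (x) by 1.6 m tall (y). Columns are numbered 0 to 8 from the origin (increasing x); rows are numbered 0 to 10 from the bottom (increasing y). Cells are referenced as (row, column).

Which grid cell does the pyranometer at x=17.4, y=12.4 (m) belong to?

Column index: ⌊(17.4 − 1.8) / 2.1⌋ = ⌊7.429⌋ = 7
Row offset from origin: ⌊(12.4 − 2.0) / 1.6⌋ = ⌊6.500⌋ = 6 → row 6

(6, 7)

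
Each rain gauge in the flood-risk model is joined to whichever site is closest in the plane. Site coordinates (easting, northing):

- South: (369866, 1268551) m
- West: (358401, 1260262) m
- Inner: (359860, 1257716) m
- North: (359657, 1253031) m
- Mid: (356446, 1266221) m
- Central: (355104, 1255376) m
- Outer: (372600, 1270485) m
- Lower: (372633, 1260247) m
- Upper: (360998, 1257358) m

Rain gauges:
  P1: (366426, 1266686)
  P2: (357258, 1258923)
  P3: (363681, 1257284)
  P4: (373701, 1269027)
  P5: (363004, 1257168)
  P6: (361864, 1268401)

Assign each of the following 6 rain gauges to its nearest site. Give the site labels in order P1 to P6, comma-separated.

South, West, Upper, Outer, Upper, Mid

P1 → South (d²=15311825.00)
P2 → West (d²=3099370.00)
P3 → Upper (d²=7203965.00)
P4 → Outer (d²=3337965.00)
P5 → Upper (d²=4060136.00)
P6 → Mid (d²=34107124.00)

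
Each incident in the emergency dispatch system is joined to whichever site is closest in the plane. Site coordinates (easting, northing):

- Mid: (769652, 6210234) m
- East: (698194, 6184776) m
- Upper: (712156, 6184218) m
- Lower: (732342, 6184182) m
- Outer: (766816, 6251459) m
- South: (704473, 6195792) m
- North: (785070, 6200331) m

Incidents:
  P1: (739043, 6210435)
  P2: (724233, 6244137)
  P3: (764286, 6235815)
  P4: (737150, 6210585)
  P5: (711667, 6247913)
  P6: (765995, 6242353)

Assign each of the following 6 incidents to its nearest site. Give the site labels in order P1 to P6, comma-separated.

P1 → Lower (d²=734123410.00)
P2 → Outer (d²=1866923573.00)
P3 → Outer (d²=251135636.00)
P4 → Lower (d²=720235273.00)
P5 → South (d²=2768352277.00)
P6 → Outer (d²=83593277.00)

Lower, Outer, Outer, Lower, South, Outer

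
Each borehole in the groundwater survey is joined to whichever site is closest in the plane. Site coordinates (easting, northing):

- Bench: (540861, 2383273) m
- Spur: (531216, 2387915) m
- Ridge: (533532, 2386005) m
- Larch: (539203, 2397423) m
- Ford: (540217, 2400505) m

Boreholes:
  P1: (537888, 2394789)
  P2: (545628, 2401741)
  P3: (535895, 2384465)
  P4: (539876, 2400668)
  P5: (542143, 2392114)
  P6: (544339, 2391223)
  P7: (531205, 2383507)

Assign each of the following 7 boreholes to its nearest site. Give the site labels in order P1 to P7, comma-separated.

Larch, Ford, Ridge, Ford, Larch, Larch, Ridge

P1 → Larch (d²=8667181.00)
P2 → Ford (d²=30806617.00)
P3 → Ridge (d²=7955369.00)
P4 → Ford (d²=142850.00)
P5 → Larch (d²=36829081.00)
P6 → Larch (d²=64818496.00)
P7 → Ridge (d²=11654933.00)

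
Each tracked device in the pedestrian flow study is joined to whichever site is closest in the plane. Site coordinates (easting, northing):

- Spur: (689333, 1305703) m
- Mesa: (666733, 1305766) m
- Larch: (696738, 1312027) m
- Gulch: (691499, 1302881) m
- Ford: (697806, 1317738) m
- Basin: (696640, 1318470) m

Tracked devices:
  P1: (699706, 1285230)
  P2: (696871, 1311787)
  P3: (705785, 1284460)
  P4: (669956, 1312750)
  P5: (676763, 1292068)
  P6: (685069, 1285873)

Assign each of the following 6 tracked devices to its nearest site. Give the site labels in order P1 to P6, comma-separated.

Gulch, Larch, Gulch, Mesa, Mesa, Gulch

P1 → Gulch (d²=378912650.00)
P2 → Larch (d²=75289.00)
P3 → Gulch (d²=543423037.00)
P4 → Mesa (d²=59163985.00)
P5 → Mesa (d²=288236104.00)
P6 → Gulch (d²=330616964.00)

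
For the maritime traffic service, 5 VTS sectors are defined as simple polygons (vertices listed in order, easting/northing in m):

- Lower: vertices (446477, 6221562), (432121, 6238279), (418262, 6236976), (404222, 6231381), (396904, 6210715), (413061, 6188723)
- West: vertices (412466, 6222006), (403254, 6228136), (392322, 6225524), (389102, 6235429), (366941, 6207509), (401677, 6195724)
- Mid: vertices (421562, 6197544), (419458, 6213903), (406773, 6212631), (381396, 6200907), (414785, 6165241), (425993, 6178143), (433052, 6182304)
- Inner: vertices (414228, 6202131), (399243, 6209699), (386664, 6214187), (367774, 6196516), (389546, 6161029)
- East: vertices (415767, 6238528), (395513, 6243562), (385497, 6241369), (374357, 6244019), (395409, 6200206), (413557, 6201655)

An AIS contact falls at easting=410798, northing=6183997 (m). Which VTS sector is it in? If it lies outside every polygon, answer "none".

Cast a ray rightward from (410798, 6183997). For each polygon, the edges (by vertex number in listed order) whose endpoints lie on opposite sides of northing = 6183997, where each meets that height, and whether that is right or left of the point:
Lower: no edge straddles that height → 0 crossings.
West: no edge straddles that height → 0 crossings.
Mid: 4–5 at easting≈397226.4 (left), 7–1 at easting≈431775.6 (right) → 1 crossing.
Inner: 4–5 at easting≈375454.7 (left), 5–1 at easting≈403338.4 (left) → 0 crossings.
East: no edge straddles that height → 0 crossings.
Only Mid has an odd count, so the point is inside Mid.

Mid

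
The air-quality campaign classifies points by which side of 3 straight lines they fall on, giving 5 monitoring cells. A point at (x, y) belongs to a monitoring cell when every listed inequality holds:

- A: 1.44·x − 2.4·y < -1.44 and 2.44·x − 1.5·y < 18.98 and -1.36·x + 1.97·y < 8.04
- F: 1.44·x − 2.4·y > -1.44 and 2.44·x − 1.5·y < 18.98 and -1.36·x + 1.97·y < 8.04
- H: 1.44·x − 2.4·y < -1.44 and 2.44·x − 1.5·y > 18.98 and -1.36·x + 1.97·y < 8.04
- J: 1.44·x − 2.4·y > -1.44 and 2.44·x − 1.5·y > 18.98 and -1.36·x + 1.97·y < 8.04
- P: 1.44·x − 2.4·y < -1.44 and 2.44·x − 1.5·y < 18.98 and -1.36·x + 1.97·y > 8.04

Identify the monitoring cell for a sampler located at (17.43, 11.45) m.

1.44·17.43 − 2.4·11.45 = -2.381, which is < -1.44
2.44·17.43 − 1.5·11.45 = 25.354, which is > 18.98
-1.36·17.43 + 1.97·11.45 = -1.148, which is < 8.04
This sign pattern matches H.

H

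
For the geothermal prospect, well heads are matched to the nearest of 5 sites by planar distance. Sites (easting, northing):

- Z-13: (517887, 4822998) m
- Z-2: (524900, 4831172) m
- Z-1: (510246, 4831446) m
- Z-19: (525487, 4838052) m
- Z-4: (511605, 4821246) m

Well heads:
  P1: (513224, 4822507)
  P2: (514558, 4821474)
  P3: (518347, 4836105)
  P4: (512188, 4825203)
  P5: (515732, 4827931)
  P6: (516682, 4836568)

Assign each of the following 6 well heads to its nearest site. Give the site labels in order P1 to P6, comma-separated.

P1 → Z-4 (d²=4211282.00)
P2 → Z-4 (d²=8772193.00)
P3 → Z-19 (d²=54770409.00)
P4 → Z-4 (d²=15997738.00)
P5 → Z-13 (d²=28978514.00)
P6 → Z-1 (d²=67656980.00)

Z-4, Z-4, Z-19, Z-4, Z-13, Z-1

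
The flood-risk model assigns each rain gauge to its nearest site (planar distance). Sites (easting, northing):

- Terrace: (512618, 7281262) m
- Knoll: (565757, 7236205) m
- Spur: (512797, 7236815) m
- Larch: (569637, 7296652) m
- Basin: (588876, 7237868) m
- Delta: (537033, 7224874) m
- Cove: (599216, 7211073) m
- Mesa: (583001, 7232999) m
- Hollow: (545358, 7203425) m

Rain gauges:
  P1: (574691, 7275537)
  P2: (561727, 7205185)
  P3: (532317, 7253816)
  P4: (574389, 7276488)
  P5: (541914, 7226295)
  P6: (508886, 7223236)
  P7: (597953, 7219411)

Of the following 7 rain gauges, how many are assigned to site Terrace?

P1 → Larch
P2 → Hollow
P3 → Spur
P4 → Larch
P5 → Delta
P6 → Spur
P7 → Cove
0 of the 7 go to Terrace.

0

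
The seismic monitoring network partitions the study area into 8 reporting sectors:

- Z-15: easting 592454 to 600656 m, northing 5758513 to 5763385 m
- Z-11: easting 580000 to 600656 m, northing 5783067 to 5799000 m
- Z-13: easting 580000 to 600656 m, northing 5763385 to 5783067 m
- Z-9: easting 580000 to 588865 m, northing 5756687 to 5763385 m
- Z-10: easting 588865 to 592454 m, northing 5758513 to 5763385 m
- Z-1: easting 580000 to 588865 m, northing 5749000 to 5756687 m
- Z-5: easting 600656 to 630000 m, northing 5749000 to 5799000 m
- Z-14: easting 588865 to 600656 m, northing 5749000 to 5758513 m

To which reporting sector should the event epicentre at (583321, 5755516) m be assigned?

The point has easting = 583321 and northing = 5755516.
Only Z-1 satisfies 580000 ≤ easting ≤ 588865 and 5749000 ≤ northing ≤ 5756687.

Z-1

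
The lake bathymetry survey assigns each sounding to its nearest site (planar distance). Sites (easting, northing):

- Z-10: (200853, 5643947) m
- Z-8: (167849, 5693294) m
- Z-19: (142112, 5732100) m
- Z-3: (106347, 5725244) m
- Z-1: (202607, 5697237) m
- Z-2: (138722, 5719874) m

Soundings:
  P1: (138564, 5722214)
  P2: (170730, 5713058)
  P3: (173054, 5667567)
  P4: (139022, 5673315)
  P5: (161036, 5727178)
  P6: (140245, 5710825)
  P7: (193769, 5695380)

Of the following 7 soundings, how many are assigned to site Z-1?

1

P1 → Z-2
P2 → Z-8
P3 → Z-8
P4 → Z-8
P5 → Z-19
P6 → Z-2
P7 → Z-1
1 of the 7 goes to Z-1.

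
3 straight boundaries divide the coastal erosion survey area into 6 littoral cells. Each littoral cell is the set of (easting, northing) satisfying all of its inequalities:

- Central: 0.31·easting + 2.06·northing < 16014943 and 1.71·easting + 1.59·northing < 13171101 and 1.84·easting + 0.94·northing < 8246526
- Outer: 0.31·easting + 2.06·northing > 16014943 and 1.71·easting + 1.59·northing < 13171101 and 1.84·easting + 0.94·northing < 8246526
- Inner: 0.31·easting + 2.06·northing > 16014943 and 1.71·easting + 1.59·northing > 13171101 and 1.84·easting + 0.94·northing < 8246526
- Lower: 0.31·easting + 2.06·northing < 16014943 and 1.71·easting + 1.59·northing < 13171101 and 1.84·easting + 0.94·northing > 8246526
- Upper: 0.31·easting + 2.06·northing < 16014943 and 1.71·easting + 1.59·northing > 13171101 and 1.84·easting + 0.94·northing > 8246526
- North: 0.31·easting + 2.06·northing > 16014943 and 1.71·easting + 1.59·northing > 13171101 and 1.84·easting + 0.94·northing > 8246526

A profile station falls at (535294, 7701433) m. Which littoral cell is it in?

0.31·535294 + 2.06·7701433 = 16030893.120, which is > 16014943
1.71·535294 + 1.59·7701433 = 13160631.210, which is < 13171101
1.84·535294 + 0.94·7701433 = 8224287.980, which is < 8246526
This sign pattern matches Outer.

Outer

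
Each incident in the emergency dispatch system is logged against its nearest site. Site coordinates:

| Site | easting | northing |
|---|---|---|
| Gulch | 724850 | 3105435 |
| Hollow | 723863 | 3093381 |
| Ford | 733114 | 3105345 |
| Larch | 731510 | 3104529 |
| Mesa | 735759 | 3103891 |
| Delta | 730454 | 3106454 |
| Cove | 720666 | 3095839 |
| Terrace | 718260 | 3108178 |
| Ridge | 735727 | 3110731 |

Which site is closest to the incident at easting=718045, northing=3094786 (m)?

Cove

Squared distances to each site:
Gulch: 159709226.000; Hollow: 35823149.000; Ford: 338567242.000; Larch: 276232274.000; Mesa: 396686821.000; Delta: 290125505.000; Cove: 7978450.000; Terrace: 179391889.000; Ridge: 566896149.000.
Minimum at Cove.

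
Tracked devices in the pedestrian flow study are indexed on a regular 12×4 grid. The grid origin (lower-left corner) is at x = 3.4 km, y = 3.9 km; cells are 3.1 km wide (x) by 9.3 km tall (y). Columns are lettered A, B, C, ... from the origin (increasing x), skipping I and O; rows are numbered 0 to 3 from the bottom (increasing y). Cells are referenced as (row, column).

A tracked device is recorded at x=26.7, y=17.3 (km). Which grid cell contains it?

Column index: ⌊(26.7 − 3.4) / 3.1⌋ = ⌊7.516⌋ = 7 → column H
Row offset from origin: ⌊(17.3 − 3.9) / 9.3⌋ = ⌊1.441⌋ = 1 → row 1

(1, H)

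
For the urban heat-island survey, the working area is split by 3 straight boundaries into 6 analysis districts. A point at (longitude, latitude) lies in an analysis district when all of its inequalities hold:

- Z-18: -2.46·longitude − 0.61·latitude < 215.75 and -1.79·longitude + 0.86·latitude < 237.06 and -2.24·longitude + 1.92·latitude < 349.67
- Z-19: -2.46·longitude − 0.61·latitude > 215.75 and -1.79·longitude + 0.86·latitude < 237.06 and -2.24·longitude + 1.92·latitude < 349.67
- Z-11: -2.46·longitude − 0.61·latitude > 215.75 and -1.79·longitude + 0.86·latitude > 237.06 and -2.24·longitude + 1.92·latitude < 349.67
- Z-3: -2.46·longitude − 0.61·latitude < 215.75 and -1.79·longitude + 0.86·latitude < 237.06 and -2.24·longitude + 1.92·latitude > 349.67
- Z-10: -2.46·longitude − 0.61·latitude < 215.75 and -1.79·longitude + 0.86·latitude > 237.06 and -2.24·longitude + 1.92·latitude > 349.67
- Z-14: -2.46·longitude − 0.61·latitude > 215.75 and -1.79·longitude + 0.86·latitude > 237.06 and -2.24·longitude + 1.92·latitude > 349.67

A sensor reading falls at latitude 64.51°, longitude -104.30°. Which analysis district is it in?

Z-14

-2.46·-104.30 − 0.61·64.51 = 217.227, which is > 215.75
-1.79·-104.30 + 0.86·64.51 = 242.176, which is > 237.06
-2.24·-104.30 + 1.92·64.51 = 357.491, which is > 349.67
This sign pattern matches Z-14.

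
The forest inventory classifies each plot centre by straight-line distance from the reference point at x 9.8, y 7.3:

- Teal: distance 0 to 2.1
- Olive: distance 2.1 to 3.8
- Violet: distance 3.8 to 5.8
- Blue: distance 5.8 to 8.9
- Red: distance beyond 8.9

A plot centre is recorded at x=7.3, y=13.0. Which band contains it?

Blue

Distance = √((7.3−9.8)² + (13.0−7.3)²) = √(6.250 + 32.490) = 6.224.
5.8 ≤ 6.224 < 8.9 → Blue.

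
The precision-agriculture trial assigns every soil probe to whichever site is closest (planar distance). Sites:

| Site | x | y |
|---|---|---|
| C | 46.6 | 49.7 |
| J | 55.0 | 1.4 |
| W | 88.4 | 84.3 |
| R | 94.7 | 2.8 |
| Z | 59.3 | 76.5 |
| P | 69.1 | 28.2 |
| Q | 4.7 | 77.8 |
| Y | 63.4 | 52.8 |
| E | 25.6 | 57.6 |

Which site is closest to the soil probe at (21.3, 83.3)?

Q

Squared distances to each site:
C: 1769.050; J: 7843.300; W: 4503.410; R: 11867.810; Z: 1490.240; P: 5320.850; Q: 305.810; Y: 2702.660; E: 678.980.
Minimum at Q.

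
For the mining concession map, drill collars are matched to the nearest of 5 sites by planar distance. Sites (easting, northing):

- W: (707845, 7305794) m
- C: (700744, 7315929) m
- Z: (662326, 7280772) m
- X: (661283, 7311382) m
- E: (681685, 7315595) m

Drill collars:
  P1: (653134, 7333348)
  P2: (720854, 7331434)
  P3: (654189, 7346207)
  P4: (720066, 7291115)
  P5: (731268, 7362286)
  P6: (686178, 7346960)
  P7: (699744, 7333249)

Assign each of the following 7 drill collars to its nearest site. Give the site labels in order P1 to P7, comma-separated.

P1 → X (d²=548911357.00)
P2 → C (d²=644817125.00)
P3 → X (d²=1263105461.00)
P4 → W (d²=364825882.00)
P5 → C (d²=3080686025.00)
P6 → E (d²=1003950274.00)
P7 → C (d²=300982400.00)

X, C, X, W, C, E, C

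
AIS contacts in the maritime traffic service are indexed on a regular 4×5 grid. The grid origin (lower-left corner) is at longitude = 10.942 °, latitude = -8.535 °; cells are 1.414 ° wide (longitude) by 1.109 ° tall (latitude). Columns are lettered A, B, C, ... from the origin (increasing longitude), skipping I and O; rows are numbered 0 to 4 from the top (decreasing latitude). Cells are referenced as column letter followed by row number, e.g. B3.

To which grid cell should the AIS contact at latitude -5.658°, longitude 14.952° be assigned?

C2

Column index: ⌊(14.952 − 10.942) / 1.414⌋ = ⌊2.836⌋ = 2 → column C
Row offset from origin: ⌊(-5.658 − -8.535) / 1.109⌋ = ⌊2.594⌋ = 2 → row 2 (counted from top)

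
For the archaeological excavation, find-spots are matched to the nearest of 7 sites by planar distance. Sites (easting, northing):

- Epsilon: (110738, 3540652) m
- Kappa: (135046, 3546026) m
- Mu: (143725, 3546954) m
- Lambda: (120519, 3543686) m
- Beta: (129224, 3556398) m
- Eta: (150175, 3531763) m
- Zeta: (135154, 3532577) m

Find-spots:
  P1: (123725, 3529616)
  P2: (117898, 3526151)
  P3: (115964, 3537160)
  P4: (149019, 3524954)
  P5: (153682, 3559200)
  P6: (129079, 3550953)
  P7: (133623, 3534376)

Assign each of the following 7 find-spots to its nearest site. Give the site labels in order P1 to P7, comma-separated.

Zeta, Epsilon, Epsilon, Eta, Mu, Beta, Zeta

P1 → Zeta (d²=139389562.00)
P2 → Epsilon (d²=261544601.00)
P3 → Epsilon (d²=39505140.00)
P4 → Eta (d²=47698817.00)
P5 → Mu (d²=249106365.00)
P6 → Beta (d²=29669050.00)
P7 → Zeta (d²=5580362.00)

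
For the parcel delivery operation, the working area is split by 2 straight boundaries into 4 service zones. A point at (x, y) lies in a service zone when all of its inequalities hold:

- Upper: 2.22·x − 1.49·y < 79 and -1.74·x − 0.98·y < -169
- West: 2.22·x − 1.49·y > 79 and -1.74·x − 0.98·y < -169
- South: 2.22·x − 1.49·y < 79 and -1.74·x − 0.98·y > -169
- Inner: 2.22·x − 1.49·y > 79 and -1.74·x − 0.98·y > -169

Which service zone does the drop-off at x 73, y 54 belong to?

2.22·73 − 1.49·54 = 81.600, which is > 79
-1.74·73 − 0.98·54 = -179.940, which is < -169
This sign pattern matches West.

West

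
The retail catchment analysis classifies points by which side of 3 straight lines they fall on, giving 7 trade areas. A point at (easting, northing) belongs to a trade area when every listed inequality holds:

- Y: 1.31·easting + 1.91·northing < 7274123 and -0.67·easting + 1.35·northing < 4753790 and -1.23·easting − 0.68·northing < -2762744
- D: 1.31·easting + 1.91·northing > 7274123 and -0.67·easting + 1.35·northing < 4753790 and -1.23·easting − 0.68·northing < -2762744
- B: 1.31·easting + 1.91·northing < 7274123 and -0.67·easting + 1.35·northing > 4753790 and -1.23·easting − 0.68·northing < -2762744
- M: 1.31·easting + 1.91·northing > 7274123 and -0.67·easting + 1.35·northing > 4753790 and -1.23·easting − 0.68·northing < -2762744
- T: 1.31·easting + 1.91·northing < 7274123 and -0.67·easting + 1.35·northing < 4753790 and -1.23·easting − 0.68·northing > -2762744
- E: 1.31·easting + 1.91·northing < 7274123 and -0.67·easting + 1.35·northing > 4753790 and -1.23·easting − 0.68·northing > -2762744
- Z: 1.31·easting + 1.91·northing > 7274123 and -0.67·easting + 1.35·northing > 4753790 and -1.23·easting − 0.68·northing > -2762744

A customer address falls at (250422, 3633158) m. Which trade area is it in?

Y

1.31·250422 + 1.91·3633158 = 7267384.600, which is < 7274123
-0.67·250422 + 1.35·3633158 = 4736980.560, which is < 4753790
-1.23·250422 − 0.68·3633158 = -2778566.500, which is < -2762744
This sign pattern matches Y.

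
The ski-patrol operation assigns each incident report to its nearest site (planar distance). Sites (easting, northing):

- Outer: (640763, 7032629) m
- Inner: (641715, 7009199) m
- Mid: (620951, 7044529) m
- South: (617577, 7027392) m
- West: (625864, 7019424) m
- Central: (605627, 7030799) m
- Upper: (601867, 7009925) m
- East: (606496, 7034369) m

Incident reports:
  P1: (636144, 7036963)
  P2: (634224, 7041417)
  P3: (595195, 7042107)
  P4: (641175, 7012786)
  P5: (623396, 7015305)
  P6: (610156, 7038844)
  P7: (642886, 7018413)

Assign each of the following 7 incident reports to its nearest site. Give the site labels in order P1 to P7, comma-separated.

P1 → Outer (d²=40118717.00)
P2 → Outer (d²=119987465.00)
P3 → East (d²=187589245.00)
P4 → Inner (d²=13158169.00)
P5 → West (d²=23057185.00)
P6 → East (d²=33421225.00)
P7 → Inner (d²=86269037.00)

Outer, Outer, East, Inner, West, East, Inner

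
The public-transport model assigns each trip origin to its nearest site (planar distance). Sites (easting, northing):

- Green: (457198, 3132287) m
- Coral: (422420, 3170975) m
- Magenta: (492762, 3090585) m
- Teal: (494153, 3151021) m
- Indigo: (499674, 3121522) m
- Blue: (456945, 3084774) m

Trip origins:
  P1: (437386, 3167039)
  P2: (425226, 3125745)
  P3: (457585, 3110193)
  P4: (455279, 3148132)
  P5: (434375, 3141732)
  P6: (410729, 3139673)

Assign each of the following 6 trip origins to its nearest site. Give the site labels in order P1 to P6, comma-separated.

Coral, Green, Green, Green, Green, Coral

P1 → Coral (d²=239473252.00)
P2 → Green (d²=1065006548.00)
P3 → Green (d²=488294605.00)
P4 → Green (d²=254746586.00)
P5 → Green (d²=610097354.00)
P6 → Coral (d²=1116494685.00)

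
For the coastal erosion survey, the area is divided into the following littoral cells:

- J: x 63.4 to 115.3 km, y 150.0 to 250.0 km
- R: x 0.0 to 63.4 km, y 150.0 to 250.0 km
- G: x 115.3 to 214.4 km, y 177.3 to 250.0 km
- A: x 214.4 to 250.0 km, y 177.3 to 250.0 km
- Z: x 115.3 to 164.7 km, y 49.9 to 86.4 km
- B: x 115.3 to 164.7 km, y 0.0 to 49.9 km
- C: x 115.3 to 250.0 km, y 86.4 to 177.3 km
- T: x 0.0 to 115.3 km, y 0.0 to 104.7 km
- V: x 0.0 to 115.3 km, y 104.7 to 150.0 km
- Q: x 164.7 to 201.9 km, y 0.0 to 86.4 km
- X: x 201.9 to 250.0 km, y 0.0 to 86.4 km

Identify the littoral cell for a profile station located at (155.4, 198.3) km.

G

The point has x = 155.4 and y = 198.3.
Only G satisfies 115.3 ≤ x ≤ 214.4 and 177.3 ≤ y ≤ 250.0.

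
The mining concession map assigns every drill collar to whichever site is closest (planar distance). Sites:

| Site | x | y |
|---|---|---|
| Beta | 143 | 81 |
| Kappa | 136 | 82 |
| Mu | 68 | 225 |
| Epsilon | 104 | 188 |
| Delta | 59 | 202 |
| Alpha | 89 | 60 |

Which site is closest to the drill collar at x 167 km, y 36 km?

Squared distances to each site:
Beta: 2601.000; Kappa: 3077.000; Mu: 45522.000; Epsilon: 27073.000; Delta: 39220.000; Alpha: 6660.000.
Minimum at Beta.

Beta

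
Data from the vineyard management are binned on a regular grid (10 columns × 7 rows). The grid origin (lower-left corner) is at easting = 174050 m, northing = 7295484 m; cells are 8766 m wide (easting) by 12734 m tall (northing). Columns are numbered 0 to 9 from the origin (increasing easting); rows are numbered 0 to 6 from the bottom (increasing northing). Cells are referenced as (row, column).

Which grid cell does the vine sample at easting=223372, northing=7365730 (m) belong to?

(5, 5)

Column index: ⌊(223372 − 174050) / 8766⌋ = ⌊5.627⌋ = 5
Row offset from origin: ⌊(7365730 − 7295484) / 12734⌋ = ⌊5.516⌋ = 5 → row 5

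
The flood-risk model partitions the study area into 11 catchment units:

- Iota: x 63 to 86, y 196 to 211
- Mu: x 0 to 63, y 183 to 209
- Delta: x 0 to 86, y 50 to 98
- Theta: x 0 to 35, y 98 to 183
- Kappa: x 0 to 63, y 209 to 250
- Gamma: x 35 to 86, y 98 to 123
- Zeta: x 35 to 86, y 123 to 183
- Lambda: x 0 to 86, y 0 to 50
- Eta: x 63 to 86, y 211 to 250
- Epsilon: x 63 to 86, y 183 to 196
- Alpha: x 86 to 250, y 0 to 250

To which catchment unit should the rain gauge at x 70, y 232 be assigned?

Eta

The point has x = 70 and y = 232.
Only Eta satisfies 63 ≤ x ≤ 86 and 211 ≤ y ≤ 250.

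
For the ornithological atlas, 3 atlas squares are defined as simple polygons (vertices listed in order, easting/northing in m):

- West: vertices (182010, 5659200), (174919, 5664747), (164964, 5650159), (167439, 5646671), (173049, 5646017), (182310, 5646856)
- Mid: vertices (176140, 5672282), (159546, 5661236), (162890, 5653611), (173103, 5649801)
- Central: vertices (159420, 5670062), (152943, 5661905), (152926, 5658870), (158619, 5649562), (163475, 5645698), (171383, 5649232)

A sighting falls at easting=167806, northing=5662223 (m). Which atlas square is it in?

Cast a ray rightward from (167806, 5662223). For each polygon, the edges (by vertex number in listed order) whose endpoints lie on opposite sides of northing = 5662223, where each meets that height, and whether that is right or left of the point:
West: 1–2 at easting≈178145.6 (right), 2–3 at easting≈173196.6 (right) → 2 crossings.
Mid: 1–2 at easting≈161028.7 (left), 4–1 at easting≈174781.1 (right) → 1 crossing.
Central: 1–2 at easting≈153195.5 (left), 6–1 at easting≈163922.1 (left) → 0 crossings.
Only Mid has an odd count, so the point is inside Mid.

Mid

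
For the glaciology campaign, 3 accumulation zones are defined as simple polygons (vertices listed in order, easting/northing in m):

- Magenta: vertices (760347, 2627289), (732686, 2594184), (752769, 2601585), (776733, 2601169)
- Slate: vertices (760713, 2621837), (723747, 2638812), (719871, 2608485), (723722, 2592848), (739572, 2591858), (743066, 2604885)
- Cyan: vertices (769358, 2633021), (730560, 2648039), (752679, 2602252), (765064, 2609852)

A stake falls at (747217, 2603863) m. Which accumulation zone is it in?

Magenta

Cast a ray rightward from (747217, 2603863). For each polygon, the edges (by vertex number in listed order) whose endpoints lie on opposite sides of northing = 2603863, where each meets that height, and whether that is right or left of the point:
Magenta: 1–2 at easting≈740773.3 (left), 4–1 at easting≈775043.0 (right) → 1 crossing.
Slate: 3–4 at easting≈721009.3 (left), 5–6 at easting≈742791.9 (left) → 0 crossings.
Cyan: 2–3 at easting≈751900.8 (right), 3–4 at easting≈755304.3 (right) → 2 crossings.
Only Magenta has an odd count, so the point is inside Magenta.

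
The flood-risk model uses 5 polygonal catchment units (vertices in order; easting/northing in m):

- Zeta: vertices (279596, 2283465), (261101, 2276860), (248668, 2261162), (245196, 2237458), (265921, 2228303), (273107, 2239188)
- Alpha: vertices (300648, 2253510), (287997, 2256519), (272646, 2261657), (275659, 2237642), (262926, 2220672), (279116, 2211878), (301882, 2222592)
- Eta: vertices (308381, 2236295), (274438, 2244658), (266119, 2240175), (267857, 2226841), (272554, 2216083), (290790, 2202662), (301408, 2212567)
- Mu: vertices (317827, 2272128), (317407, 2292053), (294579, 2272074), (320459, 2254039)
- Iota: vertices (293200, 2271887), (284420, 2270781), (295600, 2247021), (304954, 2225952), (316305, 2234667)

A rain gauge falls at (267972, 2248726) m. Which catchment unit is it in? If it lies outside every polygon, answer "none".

Cast a ray rightward from (267972, 2248726). For each polygon, the edges (by vertex number in listed order) whose endpoints lie on opposite sides of northing = 2248726, where each meets that height, and whether that is right or left of the point:
Zeta: 3–4 at easting≈246846.5 (left), 6–1 at easting≈274504.8 (right) → 1 crossing.
Alpha: 3–4 at easting≈274268.4 (right), 7–1 at easting≈300838.9 (right) → 2 crossings.
Eta: no edge straddles that height → 0 crossings.
Mu: no edge straddles that height → 0 crossings.
Iota: 2–3 at easting≈294797.7 (right), 5–1 at easting≈307577.6 (right) → 2 crossings.
Only Zeta has an odd count, so the point is inside Zeta.

Zeta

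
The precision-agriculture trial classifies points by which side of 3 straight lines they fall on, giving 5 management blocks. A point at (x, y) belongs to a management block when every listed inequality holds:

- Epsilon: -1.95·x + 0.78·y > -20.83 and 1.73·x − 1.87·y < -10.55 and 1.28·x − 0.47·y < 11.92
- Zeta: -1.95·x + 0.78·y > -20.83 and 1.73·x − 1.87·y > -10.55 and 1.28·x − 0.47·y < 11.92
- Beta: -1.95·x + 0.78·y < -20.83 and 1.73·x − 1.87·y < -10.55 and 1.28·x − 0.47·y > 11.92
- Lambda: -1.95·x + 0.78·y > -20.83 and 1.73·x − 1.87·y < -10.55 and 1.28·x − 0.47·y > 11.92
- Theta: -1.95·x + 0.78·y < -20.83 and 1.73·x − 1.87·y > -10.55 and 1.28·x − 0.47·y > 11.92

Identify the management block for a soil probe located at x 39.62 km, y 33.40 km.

-1.95·39.62 + 0.78·33.40 = -51.207, which is < -20.83
1.73·39.62 − 1.87·33.40 = 6.085, which is > -10.55
1.28·39.62 − 0.47·33.40 = 35.016, which is > 11.92
This sign pattern matches Theta.

Theta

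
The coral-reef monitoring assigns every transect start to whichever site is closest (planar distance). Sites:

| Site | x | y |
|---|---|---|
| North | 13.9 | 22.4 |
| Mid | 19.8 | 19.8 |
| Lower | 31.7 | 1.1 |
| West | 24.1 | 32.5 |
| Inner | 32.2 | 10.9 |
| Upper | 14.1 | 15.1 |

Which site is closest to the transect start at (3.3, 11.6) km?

Squared distances to each site:
North: 229.000; Mid: 339.490; Lower: 916.810; West: 869.450; Inner: 835.700; Upper: 128.890.
Minimum at Upper.

Upper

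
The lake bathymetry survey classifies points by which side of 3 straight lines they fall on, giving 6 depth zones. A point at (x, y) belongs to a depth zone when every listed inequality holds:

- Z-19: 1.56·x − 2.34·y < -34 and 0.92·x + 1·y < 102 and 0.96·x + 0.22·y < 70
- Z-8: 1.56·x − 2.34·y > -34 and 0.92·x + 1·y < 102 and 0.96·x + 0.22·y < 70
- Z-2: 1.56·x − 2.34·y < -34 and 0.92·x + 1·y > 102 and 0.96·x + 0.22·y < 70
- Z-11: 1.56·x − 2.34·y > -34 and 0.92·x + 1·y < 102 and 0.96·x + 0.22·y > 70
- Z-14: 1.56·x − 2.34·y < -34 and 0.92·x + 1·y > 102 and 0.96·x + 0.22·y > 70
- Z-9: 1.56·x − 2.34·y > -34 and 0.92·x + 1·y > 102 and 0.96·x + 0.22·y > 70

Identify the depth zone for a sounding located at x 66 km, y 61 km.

1.56·66 − 2.34·61 = -39.780, which is < -34
0.92·66 + 1·61 = 121.720, which is > 102
0.96·66 + 0.22·61 = 76.780, which is > 70
This sign pattern matches Z-14.

Z-14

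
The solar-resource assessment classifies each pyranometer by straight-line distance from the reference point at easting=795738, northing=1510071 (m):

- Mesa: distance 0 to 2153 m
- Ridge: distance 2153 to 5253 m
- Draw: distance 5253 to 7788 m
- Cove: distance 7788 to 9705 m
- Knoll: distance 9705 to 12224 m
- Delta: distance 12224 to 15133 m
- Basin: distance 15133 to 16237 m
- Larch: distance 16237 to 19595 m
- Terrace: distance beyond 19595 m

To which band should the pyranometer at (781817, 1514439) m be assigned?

Distance = √((781817−795738)² + (1514439−1510071)²) = √(193794241.000 + 19079424.000) = 14590.191 m.
12224 ≤ 14590.191 < 15133 → Delta.

Delta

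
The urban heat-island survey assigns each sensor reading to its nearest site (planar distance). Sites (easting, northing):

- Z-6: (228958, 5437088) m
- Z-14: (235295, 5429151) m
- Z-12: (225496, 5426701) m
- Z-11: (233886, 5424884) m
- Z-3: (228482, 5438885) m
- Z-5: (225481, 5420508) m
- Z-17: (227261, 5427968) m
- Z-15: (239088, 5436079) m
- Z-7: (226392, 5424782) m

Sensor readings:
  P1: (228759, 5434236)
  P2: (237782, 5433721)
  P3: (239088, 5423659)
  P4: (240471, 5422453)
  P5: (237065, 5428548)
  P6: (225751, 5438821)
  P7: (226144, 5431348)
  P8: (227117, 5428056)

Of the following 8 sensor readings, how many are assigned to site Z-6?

P1 → Z-6
P2 → Z-15
P3 → Z-11
P4 → Z-11
P5 → Z-14
P6 → Z-3
P7 → Z-17
P8 → Z-17
1 of the 8 goes to Z-6.

1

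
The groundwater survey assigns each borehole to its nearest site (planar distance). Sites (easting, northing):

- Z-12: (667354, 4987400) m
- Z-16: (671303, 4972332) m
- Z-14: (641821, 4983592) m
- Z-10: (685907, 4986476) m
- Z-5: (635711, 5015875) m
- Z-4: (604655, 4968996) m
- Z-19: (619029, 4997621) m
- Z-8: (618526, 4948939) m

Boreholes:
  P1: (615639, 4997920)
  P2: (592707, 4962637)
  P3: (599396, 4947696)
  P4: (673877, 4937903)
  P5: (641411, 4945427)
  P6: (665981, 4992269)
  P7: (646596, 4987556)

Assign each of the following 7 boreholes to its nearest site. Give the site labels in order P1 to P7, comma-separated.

Z-19, Z-4, Z-8, Z-16, Z-8, Z-12, Z-14

P1 → Z-19 (d²=11581501.00)
P2 → Z-4 (d²=183191585.00)
P3 → Z-8 (d²=367501949.00)
P4 → Z-16 (d²=1191981517.00)
P5 → Z-8 (d²=536057369.00)
P6 → Z-12 (d²=25592290.00)
P7 → Z-14 (d²=38513921.00)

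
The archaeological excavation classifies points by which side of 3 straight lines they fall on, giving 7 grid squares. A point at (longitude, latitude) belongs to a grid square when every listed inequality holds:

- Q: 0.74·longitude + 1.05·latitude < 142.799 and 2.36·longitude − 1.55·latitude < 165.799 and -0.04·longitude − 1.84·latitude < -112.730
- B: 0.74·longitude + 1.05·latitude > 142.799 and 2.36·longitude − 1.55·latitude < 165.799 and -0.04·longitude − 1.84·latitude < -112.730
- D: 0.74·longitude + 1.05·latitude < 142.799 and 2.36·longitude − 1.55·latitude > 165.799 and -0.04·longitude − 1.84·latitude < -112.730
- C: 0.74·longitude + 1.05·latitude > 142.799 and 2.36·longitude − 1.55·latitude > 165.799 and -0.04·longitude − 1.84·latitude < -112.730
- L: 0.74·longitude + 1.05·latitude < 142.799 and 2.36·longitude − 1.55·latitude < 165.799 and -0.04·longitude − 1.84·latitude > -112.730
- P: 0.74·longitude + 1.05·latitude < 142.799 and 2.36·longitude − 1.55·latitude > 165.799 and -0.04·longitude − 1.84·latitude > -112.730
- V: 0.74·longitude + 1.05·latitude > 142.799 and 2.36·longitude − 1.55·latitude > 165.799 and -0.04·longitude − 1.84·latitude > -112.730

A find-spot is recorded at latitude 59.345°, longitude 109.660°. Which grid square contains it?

C

0.74·109.660 + 1.05·59.345 = 143.461, which is > 142.799
2.36·109.660 − 1.55·59.345 = 166.813, which is > 165.799
-0.04·109.660 − 1.84·59.345 = -113.581, which is < -112.730
This sign pattern matches C.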